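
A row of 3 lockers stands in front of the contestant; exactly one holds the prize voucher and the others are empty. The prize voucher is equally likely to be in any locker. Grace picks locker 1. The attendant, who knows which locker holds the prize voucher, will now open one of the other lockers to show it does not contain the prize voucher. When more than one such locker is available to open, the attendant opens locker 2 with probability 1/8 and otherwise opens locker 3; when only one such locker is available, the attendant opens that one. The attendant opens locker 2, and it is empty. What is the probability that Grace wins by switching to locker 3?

8/9

Apply Bayes' rule, conditioning on where the prize voucher actually is.
If it is in locker 1 (prior 1/3): locker 2 is available, opened with probability 1/8; weight (1/3)·(1/8) = 1/24.
If it is in locker 2 (prior 1/3): the attendant opened locker 2, so this case is ruled out; weight (1/3)·0 = 0.
If it is in locker 3 (prior 1/3): only locker 2 is available, probability 1; weight (1/3)·1 = 1/3.
The weights sum to 3/8.
So P(the prize voucher in locker 3 | the attendant opened locker 2) = (1/3) / (3/8) = 8/9.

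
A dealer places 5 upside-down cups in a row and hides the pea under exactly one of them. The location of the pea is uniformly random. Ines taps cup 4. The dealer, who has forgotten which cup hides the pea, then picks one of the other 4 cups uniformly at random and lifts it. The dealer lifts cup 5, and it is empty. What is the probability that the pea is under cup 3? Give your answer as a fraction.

1/4

Condition on the true location of the pea.
If it is under any of cups 1, 2, 3, and 4 (prior 1/5 each): the dealer picks cup 5 with probability 1/4 regardless, and it is not the prize; weight (1/5)·(1/4) = 1/20 each.
If it is under cup 5 (prior 1/5): the dealer opened cup 5, so this case is ruled out; weight (1/5)·0 = 0.
The weights sum to 1/5.
So P(the pea under cup 3 | the dealer opened cup 5) = (1/20) / (1/5) = 1/4.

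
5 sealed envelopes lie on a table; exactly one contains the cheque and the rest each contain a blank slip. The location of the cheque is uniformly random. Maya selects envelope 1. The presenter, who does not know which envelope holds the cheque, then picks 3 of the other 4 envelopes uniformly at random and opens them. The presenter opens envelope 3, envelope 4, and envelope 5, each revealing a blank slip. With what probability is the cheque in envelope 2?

1/2

Because the presenter chose which envelopes to open without knowing where the cheque is, the choice is independent of the prize location. Learning that none of the 3 opened envelopes holds the cheque simply rules out those 3 locations and leaves the remaining 2 envelopes still equally likely by symmetry.
So P(the cheque in envelope 2) = 1/2.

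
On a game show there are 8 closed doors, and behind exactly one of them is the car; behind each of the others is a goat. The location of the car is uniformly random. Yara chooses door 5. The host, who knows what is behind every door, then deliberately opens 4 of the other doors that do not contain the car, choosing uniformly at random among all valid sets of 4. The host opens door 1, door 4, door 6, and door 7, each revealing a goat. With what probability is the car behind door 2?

Apply Bayes' rule, conditioning on where the car actually is.
If it is behind any of doors 1, 4, 6, and 7 (prior 1/8 each): that door was opened and seen not to hold the prize — ruled out; weight (1/8)·0 = 0 each.
If it is behind any of doors 2, 3, and 8 (prior 1/8 each): the host has 15 equally likely choices, so probability 1/15; weight (1/8)·(1/15) = 1/120 each.
If it is behind door 5 (prior 1/8): the host has 35 equally likely choices, so probability 1/35; weight (1/8)·(1/35) = 1/280.
The weights sum to 1/35.
So P(the car behind door 2 | the host opened door 1, door 4, door 6, and door 7) = (1/120) / (1/35) = 7/24.

7/24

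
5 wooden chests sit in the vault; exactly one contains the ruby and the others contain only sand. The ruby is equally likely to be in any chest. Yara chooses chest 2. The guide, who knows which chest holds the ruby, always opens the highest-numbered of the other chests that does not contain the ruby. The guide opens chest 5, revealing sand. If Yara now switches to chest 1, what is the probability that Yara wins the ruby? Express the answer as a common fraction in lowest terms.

Condition on the true location of the ruby.
If it is in any of chests 1, 2, 3, and 4 (prior 1/5 each): chest 5 is the highest-numbered option available, probability 1; weight (1/5)·1 = 1/5 each.
If it is in chest 5 (prior 1/5): the guide opened chest 5, so this case is ruled out; weight (1/5)·0 = 0.
The weights sum to 4/5.
So P(the ruby in chest 1 | the guide opened chest 5) = (1/5) / (4/5) = 1/4.

1/4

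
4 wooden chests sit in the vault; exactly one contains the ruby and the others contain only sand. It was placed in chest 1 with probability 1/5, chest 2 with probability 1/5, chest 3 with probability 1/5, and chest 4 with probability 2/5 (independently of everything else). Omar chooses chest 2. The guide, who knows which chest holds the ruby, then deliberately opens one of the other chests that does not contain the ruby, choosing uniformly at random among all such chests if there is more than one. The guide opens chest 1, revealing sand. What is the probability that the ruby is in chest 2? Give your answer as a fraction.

Apply Bayes' rule, conditioning on where the ruby actually is.
If it is in chest 1 (prior 1/5): the guide opened chest 1, so this case is ruled out; weight (1/5)·0 = 0.
If it is in chest 2 (prior 1/5): the guide has 3 equally likely choices, so probability 1/3; weight (1/5)·(1/3) = 1/15.
If it is in chest 3 (prior 1/5): the guide has 2 equally likely choices, so probability 1/2; weight (1/5)·(1/2) = 1/10.
If it is in chest 4 (prior 2/5): the guide has 2 equally likely choices, so probability 1/2; weight (2/5)·(1/2) = 1/5.
The weights sum to 11/30.
So P(the ruby in chest 2 | the guide opened chest 1) = (1/15) / (11/30) = 2/11.

2/11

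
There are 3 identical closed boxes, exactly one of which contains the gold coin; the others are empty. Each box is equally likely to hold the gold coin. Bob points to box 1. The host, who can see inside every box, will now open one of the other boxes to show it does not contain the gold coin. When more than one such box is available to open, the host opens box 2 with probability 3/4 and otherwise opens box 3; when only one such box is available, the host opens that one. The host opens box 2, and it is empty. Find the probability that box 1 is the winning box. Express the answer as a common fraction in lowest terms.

3/7

Consider each possible location of the gold coin in turn.
If it is in box 1 (prior 1/3): box 2 is available, opened with probability 3/4; weight (1/3)·(3/4) = 1/4.
If it is in box 2 (prior 1/3): the host opened box 2, so this case is ruled out; weight (1/3)·0 = 0.
If it is in box 3 (prior 1/3): only box 2 is available, probability 1; weight (1/3)·1 = 1/3.
The weights sum to 7/12.
So P(the gold coin in box 1 | the host opened box 2) = (1/4) / (7/12) = 3/7.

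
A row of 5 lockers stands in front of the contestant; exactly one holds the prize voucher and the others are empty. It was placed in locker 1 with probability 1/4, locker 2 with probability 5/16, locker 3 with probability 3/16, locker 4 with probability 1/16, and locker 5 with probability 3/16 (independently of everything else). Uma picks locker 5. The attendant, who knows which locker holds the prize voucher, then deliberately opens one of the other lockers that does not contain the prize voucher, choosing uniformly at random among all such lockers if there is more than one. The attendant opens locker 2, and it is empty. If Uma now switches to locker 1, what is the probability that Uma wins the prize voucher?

16/41

Consider each possible location of the prize voucher in turn.
If it is in locker 1 (prior 1/4): the attendant has 3 equally likely choices, so probability 1/3; weight (1/4)·(1/3) = 1/12.
If it is in locker 2 (prior 5/16): the attendant opened locker 2, so this case is ruled out; weight (5/16)·0 = 0.
If it is in locker 3 (prior 3/16): the attendant has 3 equally likely choices, so probability 1/3; weight (3/16)·(1/3) = 1/16.
If it is in locker 4 (prior 1/16): the attendant has 3 equally likely choices, so probability 1/3; weight (1/16)·(1/3) = 1/48.
If it is in locker 5 (prior 3/16): the attendant has 4 equally likely choices, so probability 1/4; weight (3/16)·(1/4) = 3/64.
The weights sum to 41/192.
So P(the prize voucher in locker 1 | the attendant opened locker 2) = (1/12) / (41/192) = 16/41.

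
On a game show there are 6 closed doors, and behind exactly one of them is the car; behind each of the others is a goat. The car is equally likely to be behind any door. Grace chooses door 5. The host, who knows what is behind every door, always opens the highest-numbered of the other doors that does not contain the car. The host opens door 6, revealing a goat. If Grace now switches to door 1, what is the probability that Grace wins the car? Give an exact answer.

Consider each possible location of the car in turn.
If it is behind any of doors 1, 2, 3, 4, and 5 (prior 1/6 each): door 6 is the highest-numbered option available, probability 1; weight (1/6)·1 = 1/6 each.
If it is behind door 6 (prior 1/6): the host opened door 6, so this case is ruled out; weight (1/6)·0 = 0.
The weights sum to 5/6.
So P(the car behind door 1 | the host opened door 6) = (1/6) / (5/6) = 1/5.

1/5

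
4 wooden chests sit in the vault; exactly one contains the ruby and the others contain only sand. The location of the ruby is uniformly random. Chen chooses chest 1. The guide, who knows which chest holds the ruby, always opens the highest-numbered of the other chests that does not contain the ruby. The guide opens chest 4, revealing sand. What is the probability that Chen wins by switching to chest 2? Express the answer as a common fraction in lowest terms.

1/3

Consider each possible location of the ruby in turn.
If it is in any of chests 1, 2, and 3 (prior 1/4 each): chest 4 is the highest-numbered option available, probability 1; weight (1/4)·1 = 1/4 each.
If it is in chest 4 (prior 1/4): the guide opened chest 4, so this case is ruled out; weight (1/4)·0 = 0.
The weights sum to 3/4.
So P(the ruby in chest 2 | the guide opened chest 4) = (1/4) / (3/4) = 1/3.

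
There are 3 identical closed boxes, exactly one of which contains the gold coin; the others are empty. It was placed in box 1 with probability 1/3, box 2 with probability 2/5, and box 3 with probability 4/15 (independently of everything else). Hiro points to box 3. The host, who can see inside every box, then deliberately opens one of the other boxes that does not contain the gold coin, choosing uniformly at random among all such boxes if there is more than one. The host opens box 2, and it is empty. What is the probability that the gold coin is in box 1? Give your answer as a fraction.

Condition on the true location of the gold coin.
If it is in box 1 (prior 1/3): the host has no choice, probability 1; weight (1/3)·1 = 1/3.
If it is in box 2 (prior 2/5): the host opened box 2, so this case is ruled out; weight (2/5)·0 = 0.
If it is in box 3 (prior 4/15): the host has 2 equally likely choices, so probability 1/2; weight (4/15)·(1/2) = 2/15.
The weights sum to 7/15.
So P(the gold coin in box 1 | the host opened box 2) = (1/3) / (7/15) = 5/7.

5/7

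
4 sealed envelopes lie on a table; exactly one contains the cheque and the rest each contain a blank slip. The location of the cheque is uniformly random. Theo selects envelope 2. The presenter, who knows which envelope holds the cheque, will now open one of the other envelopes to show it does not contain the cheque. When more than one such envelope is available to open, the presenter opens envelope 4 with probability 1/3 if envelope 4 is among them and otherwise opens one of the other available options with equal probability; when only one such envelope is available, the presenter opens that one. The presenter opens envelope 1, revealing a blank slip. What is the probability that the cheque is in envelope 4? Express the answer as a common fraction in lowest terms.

Apply Bayes' rule, conditioning on where the cheque actually is.
If it is in envelope 1 (prior 1/4): the presenter opened envelope 1, so this case is ruled out; weight (1/4)·0 = 0.
If it is in envelope 2 (prior 1/4): envelope 4 is available but not opened; envelope 1 gets probability (1 − 1/3)/2 = 1/3; weight (1/4)·(1/3) = 1/12.
If it is in envelope 3 (prior 1/4): envelope 4 is available but not opened, probability 2/3; weight (1/4)·(2/3) = 1/6.
If it is in envelope 4 (prior 1/4): envelope 4 holds the prize so is unavailable; the presenter chooses uniformly among the 2 others, probability 1/2; weight (1/4)·(1/2) = 1/8.
The weights sum to 3/8.
So P(the cheque in envelope 4 | the presenter opened envelope 1) = (1/8) / (3/8) = 1/3.

1/3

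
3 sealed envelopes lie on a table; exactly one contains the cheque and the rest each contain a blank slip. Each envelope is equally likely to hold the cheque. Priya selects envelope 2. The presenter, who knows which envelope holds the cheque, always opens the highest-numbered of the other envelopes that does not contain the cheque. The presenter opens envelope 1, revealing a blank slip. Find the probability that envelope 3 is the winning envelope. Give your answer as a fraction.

Apply Bayes' rule, conditioning on where the cheque actually is.
If it is in envelope 1 (prior 1/3): the presenter opened envelope 1, so this case is ruled out; weight (1/3)·0 = 0.
If it is in envelope 2 (prior 1/3): the presenter would have opened envelope 3 instead, probability 0; weight (1/3)·0 = 0.
If it is in envelope 3 (prior 1/3): envelope 1 is the highest-numbered option available, probability 1; weight (1/3)·1 = 1/3.
The weights sum to 1/3.
So P(the cheque in envelope 3 | the presenter opened envelope 1) = (1/3) / (1/3) = 1.

1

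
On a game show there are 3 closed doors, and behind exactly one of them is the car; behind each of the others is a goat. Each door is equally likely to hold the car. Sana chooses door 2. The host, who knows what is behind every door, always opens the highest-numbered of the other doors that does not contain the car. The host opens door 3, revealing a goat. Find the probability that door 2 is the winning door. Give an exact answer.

1/2

Condition on the true location of the car.
If it is behind either of doors 1 and 2 (prior 1/3 each): door 3 is the highest-numbered option available, probability 1; weight (1/3)·1 = 1/3 each.
If it is behind door 3 (prior 1/3): the host opened door 3, so this case is ruled out; weight (1/3)·0 = 0.
The weights sum to 2/3.
So P(the car behind door 2 | the host opened door 3) = (1/3) / (2/3) = 1/2.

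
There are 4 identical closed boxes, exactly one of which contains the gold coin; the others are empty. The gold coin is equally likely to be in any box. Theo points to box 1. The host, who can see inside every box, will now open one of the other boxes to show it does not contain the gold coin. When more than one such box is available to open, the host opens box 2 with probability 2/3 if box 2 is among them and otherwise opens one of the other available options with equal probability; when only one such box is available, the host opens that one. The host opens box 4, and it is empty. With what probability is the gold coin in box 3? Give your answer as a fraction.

1/3

Apply Bayes' rule, conditioning on where the gold coin actually is.
If it is in box 1 (prior 1/4): box 2 is available but not opened; box 4 gets probability (1 − 2/3)/2 = 1/6; weight (1/4)·(1/6) = 1/24.
If it is in box 2 (prior 1/4): box 2 holds the prize so is unavailable; the host chooses uniformly among the 2 others, probability 1/2; weight (1/4)·(1/2) = 1/8.
If it is in box 3 (prior 1/4): box 2 is available but not opened, probability 1/3; weight (1/4)·(1/3) = 1/12.
If it is in box 4 (prior 1/4): the host opened box 4, so this case is ruled out; weight (1/4)·0 = 0.
The weights sum to 1/4.
So P(the gold coin in box 3 | the host opened box 4) = (1/12) / (1/4) = 1/3.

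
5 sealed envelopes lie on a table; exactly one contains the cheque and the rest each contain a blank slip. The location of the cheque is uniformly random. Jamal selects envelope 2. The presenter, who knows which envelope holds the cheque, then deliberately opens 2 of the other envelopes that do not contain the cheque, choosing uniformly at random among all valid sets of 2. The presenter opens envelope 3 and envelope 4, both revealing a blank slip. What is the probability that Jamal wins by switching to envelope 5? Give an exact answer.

2/5

Consider each possible location of the cheque in turn.
If it is in either of envelopes 1 and 5 (prior 1/5 each): the presenter has 3 equally likely choices, so probability 1/3; weight (1/5)·(1/3) = 1/15 each.
If it is in envelope 2 (prior 1/5): the presenter has 6 equally likely choices, so probability 1/6; weight (1/5)·(1/6) = 1/30.
If it is in either of envelopes 3 and 4 (prior 1/5 each): that envelope was opened and seen not to hold the prize — ruled out; weight (1/5)·0 = 0 each.
The weights sum to 1/6.
So P(the cheque in envelope 5 | the presenter opened envelope 3 and envelope 4) = (1/15) / (1/6) = 2/5.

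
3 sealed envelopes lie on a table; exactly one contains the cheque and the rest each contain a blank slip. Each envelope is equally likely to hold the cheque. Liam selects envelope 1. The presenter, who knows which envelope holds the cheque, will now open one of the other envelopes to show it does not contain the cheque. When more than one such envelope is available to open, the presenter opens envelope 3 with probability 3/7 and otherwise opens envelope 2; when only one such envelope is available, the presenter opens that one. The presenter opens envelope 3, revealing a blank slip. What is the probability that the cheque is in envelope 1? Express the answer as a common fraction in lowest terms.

3/10

Condition on the true location of the cheque.
If it is in envelope 1 (prior 1/3): envelope 3 is available, opened with probability 3/7; weight (1/3)·(3/7) = 1/7.
If it is in envelope 2 (prior 1/3): only envelope 3 is available, probability 1; weight (1/3)·1 = 1/3.
If it is in envelope 3 (prior 1/3): the presenter opened envelope 3, so this case is ruled out; weight (1/3)·0 = 0.
The weights sum to 10/21.
So P(the cheque in envelope 1 | the presenter opened envelope 3) = (1/7) / (10/21) = 3/10.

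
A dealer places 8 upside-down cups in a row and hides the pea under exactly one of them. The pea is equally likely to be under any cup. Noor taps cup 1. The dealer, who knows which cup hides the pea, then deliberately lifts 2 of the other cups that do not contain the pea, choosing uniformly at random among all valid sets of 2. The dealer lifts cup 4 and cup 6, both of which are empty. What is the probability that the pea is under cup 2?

Consider each possible location of the pea in turn.
If it is under cup 1 (prior 1/8): the dealer has 21 equally likely choices, so probability 1/21; weight (1/8)·(1/21) = 1/168.
If it is under any of cups 2, 3, 5, 7, and 8 (prior 1/8 each): the dealer has 15 equally likely choices, so probability 1/15; weight (1/8)·(1/15) = 1/120 each.
If it is under either of cups 4 and 6 (prior 1/8 each): that cup was opened and seen not to hold the prize — ruled out; weight (1/8)·0 = 0 each.
The weights sum to 1/21.
So P(the pea under cup 2 | the dealer opened cup 4 and cup 6) = (1/120) / (1/21) = 7/40.

7/40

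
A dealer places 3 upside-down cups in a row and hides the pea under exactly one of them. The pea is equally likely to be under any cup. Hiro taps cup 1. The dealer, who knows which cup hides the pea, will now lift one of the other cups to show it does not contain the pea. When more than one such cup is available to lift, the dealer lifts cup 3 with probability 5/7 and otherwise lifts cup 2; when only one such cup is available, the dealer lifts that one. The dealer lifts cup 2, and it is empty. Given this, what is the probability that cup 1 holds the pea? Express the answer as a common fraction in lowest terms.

2/9

Condition on the true location of the pea.
If it is under cup 1 (prior 1/3): cup 3 is available but not opened, probability 2/7; weight (1/3)·(2/7) = 2/21.
If it is under cup 2 (prior 1/3): the dealer opened cup 2, so this case is ruled out; weight (1/3)·0 = 0.
If it is under cup 3 (prior 1/3): only cup 2 is available, probability 1; weight (1/3)·1 = 1/3.
The weights sum to 3/7.
So P(the pea under cup 1 | the dealer opened cup 2) = (2/21) / (3/7) = 2/9.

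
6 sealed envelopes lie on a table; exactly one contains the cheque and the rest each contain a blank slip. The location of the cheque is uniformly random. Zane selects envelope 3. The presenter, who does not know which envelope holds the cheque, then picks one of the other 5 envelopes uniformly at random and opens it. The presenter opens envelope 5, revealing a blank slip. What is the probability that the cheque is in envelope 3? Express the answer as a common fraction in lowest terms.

Because the presenter chose which envelope to open without knowing where the cheque is, the choice is independent of the prize location. Learning that envelope 5 does not hold the cheque simply rules out that one location and leaves the remaining 5 envelopes still equally likely by symmetry.
So P(the cheque in envelope 3) = 1/5.

1/5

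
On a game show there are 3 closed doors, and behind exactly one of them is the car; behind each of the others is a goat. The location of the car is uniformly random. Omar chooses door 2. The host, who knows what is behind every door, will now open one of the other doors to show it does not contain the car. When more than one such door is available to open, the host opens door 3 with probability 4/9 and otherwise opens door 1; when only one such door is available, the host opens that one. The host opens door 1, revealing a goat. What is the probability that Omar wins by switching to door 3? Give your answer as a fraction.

Consider each possible location of the car in turn.
If it is behind door 1 (prior 1/3): the host opened door 1, so this case is ruled out; weight (1/3)·0 = 0.
If it is behind door 2 (prior 1/3): door 3 is available but not opened, probability 5/9; weight (1/3)·(5/9) = 5/27.
If it is behind door 3 (prior 1/3): only door 1 is available, probability 1; weight (1/3)·1 = 1/3.
The weights sum to 14/27.
So P(the car behind door 3 | the host opened door 1) = (1/3) / (14/27) = 9/14.

9/14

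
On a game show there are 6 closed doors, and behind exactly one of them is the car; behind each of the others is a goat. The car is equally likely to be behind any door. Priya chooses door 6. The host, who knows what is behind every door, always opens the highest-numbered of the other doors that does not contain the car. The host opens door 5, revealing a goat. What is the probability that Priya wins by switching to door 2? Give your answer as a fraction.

Apply Bayes' rule, conditioning on where the car actually is.
If it is behind any of doors 1, 2, 3, 4, and 6 (prior 1/6 each): door 5 is the highest-numbered option available, probability 1; weight (1/6)·1 = 1/6 each.
If it is behind door 5 (prior 1/6): the host opened door 5, so this case is ruled out; weight (1/6)·0 = 0.
The weights sum to 5/6.
So P(the car behind door 2 | the host opened door 5) = (1/6) / (5/6) = 1/5.

1/5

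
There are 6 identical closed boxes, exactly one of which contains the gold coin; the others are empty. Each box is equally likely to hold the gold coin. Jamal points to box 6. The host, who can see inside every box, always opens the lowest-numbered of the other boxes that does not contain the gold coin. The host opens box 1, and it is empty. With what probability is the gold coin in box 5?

Condition on the true location of the gold coin.
If it is in box 1 (prior 1/6): the host opened box 1, so this case is ruled out; weight (1/6)·0 = 0.
If it is in any of boxes 2, 3, 4, 5, and 6 (prior 1/6 each): box 1 is the lowest-numbered option available, probability 1; weight (1/6)·1 = 1/6 each.
The weights sum to 5/6.
So P(the gold coin in box 5 | the host opened box 1) = (1/6) / (5/6) = 1/5.

1/5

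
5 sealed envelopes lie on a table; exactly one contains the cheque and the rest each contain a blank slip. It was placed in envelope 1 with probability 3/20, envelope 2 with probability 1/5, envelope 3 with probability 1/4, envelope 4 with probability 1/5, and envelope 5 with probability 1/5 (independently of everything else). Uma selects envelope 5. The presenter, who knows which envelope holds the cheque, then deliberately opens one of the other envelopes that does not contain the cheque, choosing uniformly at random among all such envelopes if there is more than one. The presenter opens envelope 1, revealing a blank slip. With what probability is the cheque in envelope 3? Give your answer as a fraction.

Condition on the true location of the cheque.
If it is in envelope 1 (prior 3/20): the presenter opened envelope 1, so this case is ruled out; weight (3/20)·0 = 0.
If it is in either of envelopes 2 and 4 (prior 1/5 each): the presenter has 3 equally likely choices, so probability 1/3; weight (1/5)·(1/3) = 1/15 each.
If it is in envelope 3 (prior 1/4): the presenter has 3 equally likely choices, so probability 1/3; weight (1/4)·(1/3) = 1/12.
If it is in envelope 5 (prior 1/5): the presenter has 4 equally likely choices, so probability 1/4; weight (1/5)·(1/4) = 1/20.
The weights sum to 4/15.
So P(the cheque in envelope 3 | the presenter opened envelope 1) = (1/12) / (4/15) = 5/16.

5/16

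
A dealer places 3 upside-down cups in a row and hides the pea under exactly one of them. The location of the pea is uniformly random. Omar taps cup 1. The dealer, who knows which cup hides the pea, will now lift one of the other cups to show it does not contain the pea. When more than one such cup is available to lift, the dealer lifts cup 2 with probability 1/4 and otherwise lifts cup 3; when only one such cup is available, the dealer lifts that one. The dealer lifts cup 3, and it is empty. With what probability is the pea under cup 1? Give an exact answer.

Consider each possible location of the pea in turn.
If it is under cup 1 (prior 1/3): cup 2 is available but not opened, probability 3/4; weight (1/3)·(3/4) = 1/4.
If it is under cup 2 (prior 1/3): only cup 3 is available, probability 1; weight (1/3)·1 = 1/3.
If it is under cup 3 (prior 1/3): the dealer opened cup 3, so this case is ruled out; weight (1/3)·0 = 0.
The weights sum to 7/12.
So P(the pea under cup 1 | the dealer opened cup 3) = (1/4) / (7/12) = 3/7.

3/7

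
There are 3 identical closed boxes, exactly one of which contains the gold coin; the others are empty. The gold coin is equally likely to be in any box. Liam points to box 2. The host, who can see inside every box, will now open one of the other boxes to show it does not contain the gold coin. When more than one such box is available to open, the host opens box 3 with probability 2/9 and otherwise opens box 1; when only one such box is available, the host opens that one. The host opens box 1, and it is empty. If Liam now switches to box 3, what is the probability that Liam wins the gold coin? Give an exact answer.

9/16

Apply Bayes' rule, conditioning on where the gold coin actually is.
If it is in box 1 (prior 1/3): the host opened box 1, so this case is ruled out; weight (1/3)·0 = 0.
If it is in box 2 (prior 1/3): box 3 is available but not opened, probability 7/9; weight (1/3)·(7/9) = 7/27.
If it is in box 3 (prior 1/3): only box 1 is available, probability 1; weight (1/3)·1 = 1/3.
The weights sum to 16/27.
So P(the gold coin in box 3 | the host opened box 1) = (1/3) / (16/27) = 9/16.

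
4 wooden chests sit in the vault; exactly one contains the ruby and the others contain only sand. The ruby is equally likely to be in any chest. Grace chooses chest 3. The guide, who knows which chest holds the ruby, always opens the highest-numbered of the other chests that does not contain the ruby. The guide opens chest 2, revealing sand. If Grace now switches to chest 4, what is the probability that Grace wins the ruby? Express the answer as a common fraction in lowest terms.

1

Apply Bayes' rule, conditioning on where the ruby actually is.
If it is in either of chests 1 and 3 (prior 1/4 each): the guide would have opened chest 4 instead, probability 0; weight (1/4)·0 = 0 each.
If it is in chest 2 (prior 1/4): the guide opened chest 2, so this case is ruled out; weight (1/4)·0 = 0.
If it is in chest 4 (prior 1/4): chest 2 is the highest-numbered option available, probability 1; weight (1/4)·1 = 1/4.
The weights sum to 1/4.
So P(the ruby in chest 4 | the guide opened chest 2) = (1/4) / (1/4) = 1.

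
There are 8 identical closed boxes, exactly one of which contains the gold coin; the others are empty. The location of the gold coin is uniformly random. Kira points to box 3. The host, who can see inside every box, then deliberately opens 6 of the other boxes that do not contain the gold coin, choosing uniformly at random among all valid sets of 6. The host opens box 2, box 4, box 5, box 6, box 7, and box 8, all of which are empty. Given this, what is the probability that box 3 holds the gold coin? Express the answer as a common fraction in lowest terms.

Consider each possible location of the gold coin in turn.
If it is in box 1 (prior 1/8): the host has no choice, probability 1; weight (1/8)·1 = 1/8.
If it is in any of boxes 2, 4, 5, 6, 7, and 8 (prior 1/8 each): that box was opened and seen not to hold the prize — ruled out; weight (1/8)·0 = 0 each.
If it is in box 3 (prior 1/8): the host has 7 equally likely choices, so probability 1/7; weight (1/8)·(1/7) = 1/56.
The weights sum to 1/7.
So P(the gold coin in box 3 | the host opened box 2, box 4, box 5, box 6, box 7, and box 8) = (1/56) / (1/7) = 1/8.

1/8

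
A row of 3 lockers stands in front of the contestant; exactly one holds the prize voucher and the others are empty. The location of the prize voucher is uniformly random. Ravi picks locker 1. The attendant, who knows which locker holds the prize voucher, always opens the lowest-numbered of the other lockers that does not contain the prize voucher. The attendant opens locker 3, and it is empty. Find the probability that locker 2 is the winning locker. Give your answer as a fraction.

Consider each possible location of the prize voucher in turn.
If it is in locker 1 (prior 1/3): the attendant would have opened locker 2 instead, probability 0; weight (1/3)·0 = 0.
If it is in locker 2 (prior 1/3): locker 3 is the lowest-numbered option available, probability 1; weight (1/3)·1 = 1/3.
If it is in locker 3 (prior 1/3): the attendant opened locker 3, so this case is ruled out; weight (1/3)·0 = 0.
The weights sum to 1/3.
So P(the prize voucher in locker 2 | the attendant opened locker 3) = (1/3) / (1/3) = 1.

1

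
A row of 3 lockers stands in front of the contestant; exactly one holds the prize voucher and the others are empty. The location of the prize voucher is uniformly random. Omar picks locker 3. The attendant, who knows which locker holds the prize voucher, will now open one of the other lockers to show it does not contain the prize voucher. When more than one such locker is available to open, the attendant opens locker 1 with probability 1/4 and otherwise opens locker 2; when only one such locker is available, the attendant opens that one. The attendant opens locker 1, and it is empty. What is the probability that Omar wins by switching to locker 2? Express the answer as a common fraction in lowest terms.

Apply Bayes' rule, conditioning on where the prize voucher actually is.
If it is in locker 1 (prior 1/3): the attendant opened locker 1, so this case is ruled out; weight (1/3)·0 = 0.
If it is in locker 2 (prior 1/3): only locker 1 is available, probability 1; weight (1/3)·1 = 1/3.
If it is in locker 3 (prior 1/3): locker 1 is available, opened with probability 1/4; weight (1/3)·(1/4) = 1/12.
The weights sum to 5/12.
So P(the prize voucher in locker 2 | the attendant opened locker 1) = (1/3) / (5/12) = 4/5.

4/5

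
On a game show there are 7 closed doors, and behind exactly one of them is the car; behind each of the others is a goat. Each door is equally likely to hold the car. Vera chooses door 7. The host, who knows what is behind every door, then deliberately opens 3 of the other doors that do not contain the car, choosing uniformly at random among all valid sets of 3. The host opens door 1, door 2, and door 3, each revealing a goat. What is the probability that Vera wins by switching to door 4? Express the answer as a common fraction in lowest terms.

Condition on the true location of the car.
If it is behind any of doors 1, 2, and 3 (prior 1/7 each): that door was opened and seen not to hold the prize — ruled out; weight (1/7)·0 = 0 each.
If it is behind any of doors 4, 5, and 6 (prior 1/7 each): the host has 10 equally likely choices, so probability 1/10; weight (1/7)·(1/10) = 1/70 each.
If it is behind door 7 (prior 1/7): the host has 20 equally likely choices, so probability 1/20; weight (1/7)·(1/20) = 1/140.
The weights sum to 1/20.
So P(the car behind door 4 | the host opened door 1, door 2, and door 3) = (1/70) / (1/20) = 2/7.

2/7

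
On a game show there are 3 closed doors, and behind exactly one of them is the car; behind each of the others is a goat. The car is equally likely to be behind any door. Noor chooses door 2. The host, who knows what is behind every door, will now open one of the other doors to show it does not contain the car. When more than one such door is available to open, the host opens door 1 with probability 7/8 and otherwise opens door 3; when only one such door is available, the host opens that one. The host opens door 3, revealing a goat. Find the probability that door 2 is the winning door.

1/9

Condition on the true location of the car.
If it is behind door 1 (prior 1/3): only door 3 is available, probability 1; weight (1/3)·1 = 1/3.
If it is behind door 2 (prior 1/3): door 1 is available but not opened, probability 1/8; weight (1/3)·(1/8) = 1/24.
If it is behind door 3 (prior 1/3): the host opened door 3, so this case is ruled out; weight (1/3)·0 = 0.
The weights sum to 3/8.
So P(the car behind door 2 | the host opened door 3) = (1/24) / (3/8) = 1/9.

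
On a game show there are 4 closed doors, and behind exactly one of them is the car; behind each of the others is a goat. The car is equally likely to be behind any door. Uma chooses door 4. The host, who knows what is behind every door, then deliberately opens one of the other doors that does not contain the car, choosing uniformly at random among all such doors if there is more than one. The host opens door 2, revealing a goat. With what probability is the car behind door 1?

Condition on the true location of the car.
If it is behind either of doors 1 and 3 (prior 1/4 each): the host has 2 equally likely choices, so probability 1/2; weight (1/4)·(1/2) = 1/8 each.
If it is behind door 2 (prior 1/4): the host opened door 2, so this case is ruled out; weight (1/4)·0 = 0.
If it is behind door 4 (prior 1/4): the host has 3 equally likely choices, so probability 1/3; weight (1/4)·(1/3) = 1/12.
The weights sum to 1/3.
So P(the car behind door 1 | the host opened door 2) = (1/8) / (1/3) = 3/8.

3/8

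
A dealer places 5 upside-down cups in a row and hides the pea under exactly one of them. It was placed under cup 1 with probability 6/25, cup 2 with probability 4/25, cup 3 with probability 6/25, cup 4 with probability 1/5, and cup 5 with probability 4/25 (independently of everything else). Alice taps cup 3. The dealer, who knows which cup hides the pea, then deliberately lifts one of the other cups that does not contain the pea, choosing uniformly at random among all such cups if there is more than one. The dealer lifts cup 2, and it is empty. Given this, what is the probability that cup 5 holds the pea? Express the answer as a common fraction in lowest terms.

8/39

Consider each possible location of the pea in turn.
If it is under cup 1 (prior 6/25): the dealer has 3 equally likely choices, so probability 1/3; weight (6/25)·(1/3) = 2/25.
If it is under cup 2 (prior 4/25): the dealer opened cup 2, so this case is ruled out; weight (4/25)·0 = 0.
If it is under cup 3 (prior 6/25): the dealer has 4 equally likely choices, so probability 1/4; weight (6/25)·(1/4) = 3/50.
If it is under cup 4 (prior 1/5): the dealer has 3 equally likely choices, so probability 1/3; weight (1/5)·(1/3) = 1/15.
If it is under cup 5 (prior 4/25): the dealer has 3 equally likely choices, so probability 1/3; weight (4/25)·(1/3) = 4/75.
The weights sum to 13/50.
So P(the pea under cup 5 | the dealer opened cup 2) = (4/75) / (13/50) = 8/39.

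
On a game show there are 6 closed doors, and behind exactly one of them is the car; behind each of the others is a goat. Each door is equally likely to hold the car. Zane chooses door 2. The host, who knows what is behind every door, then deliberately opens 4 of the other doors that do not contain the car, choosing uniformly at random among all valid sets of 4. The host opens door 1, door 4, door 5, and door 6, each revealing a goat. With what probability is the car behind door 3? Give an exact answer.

Condition on the true location of the car.
If it is behind any of doors 1, 4, 5, and 6 (prior 1/6 each): that door was opened and seen not to hold the prize — ruled out; weight (1/6)·0 = 0 each.
If it is behind door 2 (prior 1/6): the host has 5 equally likely choices, so probability 1/5; weight (1/6)·(1/5) = 1/30.
If it is behind door 3 (prior 1/6): the host has no choice, probability 1; weight (1/6)·1 = 1/6.
The weights sum to 1/5.
So P(the car behind door 3 | the host opened door 1, door 4, door 5, and door 6) = (1/6) / (1/5) = 5/6.

5/6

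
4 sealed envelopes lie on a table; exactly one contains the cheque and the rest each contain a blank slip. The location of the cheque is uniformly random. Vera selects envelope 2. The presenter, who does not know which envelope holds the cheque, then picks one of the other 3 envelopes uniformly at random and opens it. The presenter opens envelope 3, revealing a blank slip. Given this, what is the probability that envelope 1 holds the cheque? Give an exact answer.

1/3

Condition on the true location of the cheque.
If it is in any of envelopes 1, 2, and 4 (prior 1/4 each): the presenter picks envelope 3 with probability 1/3 regardless, and it is not the prize; weight (1/4)·(1/3) = 1/12 each.
If it is in envelope 3 (prior 1/4): the presenter opened envelope 3, so this case is ruled out; weight (1/4)·0 = 0.
The weights sum to 1/4.
So P(the cheque in envelope 1 | the presenter opened envelope 3) = (1/12) / (1/4) = 1/3.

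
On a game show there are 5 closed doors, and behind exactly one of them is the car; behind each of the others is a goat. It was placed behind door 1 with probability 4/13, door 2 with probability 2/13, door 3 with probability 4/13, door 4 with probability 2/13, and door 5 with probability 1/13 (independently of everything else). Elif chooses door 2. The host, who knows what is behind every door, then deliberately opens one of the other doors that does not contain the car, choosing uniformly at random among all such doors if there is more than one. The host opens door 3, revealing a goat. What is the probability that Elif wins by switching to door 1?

Condition on the true location of the car.
If it is behind door 1 (prior 4/13): the host has 3 equally likely choices, so probability 1/3; weight (4/13)·(1/3) = 4/39.
If it is behind door 2 (prior 2/13): the host has 4 equally likely choices, so probability 1/4; weight (2/13)·(1/4) = 1/26.
If it is behind door 3 (prior 4/13): the host opened door 3, so this case is ruled out; weight (4/13)·0 = 0.
If it is behind door 4 (prior 2/13): the host has 3 equally likely choices, so probability 1/3; weight (2/13)·(1/3) = 2/39.
If it is behind door 5 (prior 1/13): the host has 3 equally likely choices, so probability 1/3; weight (1/13)·(1/3) = 1/39.
The weights sum to 17/78.
So P(the car behind door 1 | the host opened door 3) = (4/39) / (17/78) = 8/17.

8/17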